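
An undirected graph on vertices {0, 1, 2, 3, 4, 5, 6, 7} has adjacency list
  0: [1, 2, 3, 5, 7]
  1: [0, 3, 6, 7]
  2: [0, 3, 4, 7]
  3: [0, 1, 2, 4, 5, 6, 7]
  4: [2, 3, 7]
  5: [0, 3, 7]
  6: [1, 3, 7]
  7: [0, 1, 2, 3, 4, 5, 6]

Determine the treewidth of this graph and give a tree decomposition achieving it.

Every bag has size at most 4, so the width is 4 − 1 = 3 and tw(G) ≤ 3. For the lower bound, the 4 vertices {0, 1, 3, 7} are pairwise adjacent, and any tree decomposition puts a clique entirely inside one bag — forcing width ≥ 3. Hence tw(G) = 3 exactly.

Treewidth 3.
One optimal decomposition is:
Bags: B1 = {0, 1, 3, 7}  B2 = {1, 3, 6, 7}  B3 = {0, 3, 5, 7}  B4 = {0, 2, 3, 7}  B5 = {2, 3, 4, 7}
Tree: B1–B2, B1–B3, B1–B4, B4–B5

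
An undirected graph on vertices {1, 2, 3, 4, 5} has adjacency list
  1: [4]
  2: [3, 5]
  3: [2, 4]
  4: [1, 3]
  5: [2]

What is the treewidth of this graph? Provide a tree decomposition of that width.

Treewidth 1.
Bags: B1 = {2, 5}  B2 = {2, 3}  B3 = {3, 4}  B4 = {1, 4}
Tree: B1–B2, B2–B3, B3–B4

Every bag has size at most 2, so the width is 2 − 1 = 1 and tw(G) ≤ 1. Since G has at least one edge (e.g. 5–2), it is not an edgeless graph, so tw(G) ≥ 1. Combining the bounds, tw(G) = 1.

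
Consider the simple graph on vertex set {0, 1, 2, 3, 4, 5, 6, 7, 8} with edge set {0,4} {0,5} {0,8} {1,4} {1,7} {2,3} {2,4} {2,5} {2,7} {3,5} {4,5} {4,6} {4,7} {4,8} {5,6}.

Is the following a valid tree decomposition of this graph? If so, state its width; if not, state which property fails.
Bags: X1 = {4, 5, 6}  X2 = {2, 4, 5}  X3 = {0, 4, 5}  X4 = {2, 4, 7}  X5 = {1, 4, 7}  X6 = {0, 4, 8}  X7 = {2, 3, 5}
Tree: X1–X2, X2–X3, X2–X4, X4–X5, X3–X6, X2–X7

Yes; width 2.

Vertex coverage: the bags together contain {0, 1, 2, 3, 4, 5, 6, 7, 8}, the full vertex set. Edge coverage: each edge of G has both endpoints in at least one bag. Running intersection: for every vertex, the bags containing it form a connected subtree. All three properties hold, so this is a valid tree decomposition of width max|bag| − 1 = 2, and hence tw(G) ≤ 2.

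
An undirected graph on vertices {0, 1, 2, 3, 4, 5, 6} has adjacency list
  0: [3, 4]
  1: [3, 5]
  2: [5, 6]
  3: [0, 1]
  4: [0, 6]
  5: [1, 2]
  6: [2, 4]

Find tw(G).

A width-2 tree decomposition is:
Bags: B1 = {0, 4, 6}  B2 = {0, 3, 6}  B3 = {1, 3, 6}  B4 = {1, 5, 6}  B5 = {2, 5, 6}
Tree: B1–B2, B2–B3, B3–B4, B4–B5
The largest bag has 3 vertices, giving width 2; this decomposition certifies tw(G) ≤ 2. Since 6–4–0–3–1–5–2–6 is a cycle in G, G is not acyclic. Forests are exactly the graphs of treewidth ≤ 1, so tw(G) ≥ 2. Combining the bounds, tw(G) = 2.

2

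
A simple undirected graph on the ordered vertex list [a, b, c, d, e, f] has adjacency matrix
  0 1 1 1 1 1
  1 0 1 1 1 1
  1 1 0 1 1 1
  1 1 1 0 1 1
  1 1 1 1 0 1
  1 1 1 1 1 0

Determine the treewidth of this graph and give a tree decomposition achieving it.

A single bag containing all 6 vertices is trivially a valid decomposition of width 5. Conversely, {a, b, c, d, e, f} is a clique of size 6, and the vertices of any clique must share a bag in every tree decomposition; so some bag has ≥ 6 vertices and tw(G) ≥ 5. Hence tw(G) = 5 exactly.

Treewidth 5.
Bags: B1 = {a, b, c, d, e, f}
Tree: (single bag)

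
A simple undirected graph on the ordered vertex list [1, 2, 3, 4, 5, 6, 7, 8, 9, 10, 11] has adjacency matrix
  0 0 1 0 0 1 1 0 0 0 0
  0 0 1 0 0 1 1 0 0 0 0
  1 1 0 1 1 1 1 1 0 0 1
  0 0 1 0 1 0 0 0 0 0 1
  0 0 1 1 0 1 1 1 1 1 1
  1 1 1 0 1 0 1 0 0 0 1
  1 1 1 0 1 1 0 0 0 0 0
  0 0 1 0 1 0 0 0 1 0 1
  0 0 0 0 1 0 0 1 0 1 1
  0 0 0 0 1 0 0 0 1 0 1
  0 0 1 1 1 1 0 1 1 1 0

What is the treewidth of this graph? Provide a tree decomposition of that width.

Treewidth 3.
Bags: B1 = {3, 5, 6, 7}  B2 = {3, 5, 6, 11}  B3 = {2, 3, 6, 7}  B4 = {3, 5, 8, 11}  B5 = {3, 4, 5, 11}  B6 = {5, 8, 9, 11}  B7 = {5, 9, 10, 11}  B8 = {1, 3, 6, 7}
Tree: B1–B2, B1–B3, B2–B4, B4–B5, B4–B6, B6–B7, B1–B8

Every bag has size at most 4, so the width is 4 − 1 = 3 and tw(G) ≤ 3. On the other hand G contains the 4-clique {5, 8, 9, 11}. A clique must lie in a single bag of any decomposition, so no decomposition can have width below 3. Hence tw(G) = 3 exactly.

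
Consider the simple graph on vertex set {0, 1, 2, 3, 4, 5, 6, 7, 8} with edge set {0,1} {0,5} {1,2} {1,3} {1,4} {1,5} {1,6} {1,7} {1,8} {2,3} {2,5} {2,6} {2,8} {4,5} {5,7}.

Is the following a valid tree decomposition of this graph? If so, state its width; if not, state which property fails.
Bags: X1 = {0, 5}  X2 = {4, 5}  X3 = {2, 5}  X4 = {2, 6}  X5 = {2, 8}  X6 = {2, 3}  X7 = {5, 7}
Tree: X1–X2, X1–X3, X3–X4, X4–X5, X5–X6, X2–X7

A tree decomposition must satisfy three properties: every vertex lies in some bag; for every edge, both endpoints lie together in some bag; and for every vertex, the bags containing it form a connected subtree. Here vertex 1 appears in no bag, so the decomposition is invalid.

No — vertex 1 appears in no bag.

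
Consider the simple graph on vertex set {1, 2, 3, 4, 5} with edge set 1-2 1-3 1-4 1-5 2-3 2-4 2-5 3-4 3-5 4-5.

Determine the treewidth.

A width-4 tree decomposition is:
Bags: B1 = {1, 2, 3, 4, 5}
Tree: (single bag)
A single bag containing all 5 vertices is trivially a valid decomposition of width 4. For the lower bound, the 5 vertices {1, 2, 3, 4, 5} are pairwise adjacent, and any tree decomposition puts a clique entirely inside one bag — forcing width ≥ 4. Therefore the treewidth is 4.

4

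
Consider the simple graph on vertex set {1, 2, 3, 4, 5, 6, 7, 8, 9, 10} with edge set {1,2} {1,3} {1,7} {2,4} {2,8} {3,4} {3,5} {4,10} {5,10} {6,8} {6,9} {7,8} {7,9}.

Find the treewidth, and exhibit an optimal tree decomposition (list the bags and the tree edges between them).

Every bag has size at most 3, so the width is 3 − 1 = 2 and tw(G) ≤ 2. For the lower bound, G contains the cycle 9–6–8–7–9, so G is not a forest; only forests have treewidth ≤ 1, hence tw(G) ≥ 2. Combining the bounds, tw(G) = 2.

Treewidth 2.
Bags: B1 = {6, 7, 9}  B2 = {6, 7, 8}  B3 = {1, 7, 8}  B4 = {1, 2, 8}  B5 = {1, 2, 3}  B6 = {2, 3, 4}  B7 = {3, 4, 5}  B8 = {4, 5, 10}
Tree: B1–B2, B2–B3, B3–B4, B4–B5, B5–B6, B6–B7, B7–B8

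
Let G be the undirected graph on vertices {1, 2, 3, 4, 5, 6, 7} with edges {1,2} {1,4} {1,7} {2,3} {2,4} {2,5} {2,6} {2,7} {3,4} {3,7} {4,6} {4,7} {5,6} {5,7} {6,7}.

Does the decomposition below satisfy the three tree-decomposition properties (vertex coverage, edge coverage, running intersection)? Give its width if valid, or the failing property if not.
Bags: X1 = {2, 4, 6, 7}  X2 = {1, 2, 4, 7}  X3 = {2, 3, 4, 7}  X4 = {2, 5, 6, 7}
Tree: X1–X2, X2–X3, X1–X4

Vertex coverage: the bags together contain {1, 2, 3, 4, 5, 6, 7}, the full vertex set. Edge coverage: each edge of G has both endpoints in at least one bag. Running intersection: for every vertex, the bags containing it form a connected subtree. All three properties hold, so this is a valid tree decomposition of width max|bag| − 1 = 3, and hence tw(G) ≤ 3.

Yes; width 3.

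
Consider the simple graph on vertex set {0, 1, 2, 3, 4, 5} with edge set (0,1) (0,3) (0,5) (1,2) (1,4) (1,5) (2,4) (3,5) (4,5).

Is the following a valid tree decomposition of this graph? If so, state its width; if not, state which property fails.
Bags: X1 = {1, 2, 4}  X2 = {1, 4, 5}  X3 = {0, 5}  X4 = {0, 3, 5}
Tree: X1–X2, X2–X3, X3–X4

A tree decomposition must satisfy three properties: every vertex lies in some bag; for every edge, both endpoints lie together in some bag; and for every vertex, the bags containing it form a connected subtree. Here edge (1,0) lies in no bag, so the decomposition is invalid.

No — edge (1,0) lies in no bag.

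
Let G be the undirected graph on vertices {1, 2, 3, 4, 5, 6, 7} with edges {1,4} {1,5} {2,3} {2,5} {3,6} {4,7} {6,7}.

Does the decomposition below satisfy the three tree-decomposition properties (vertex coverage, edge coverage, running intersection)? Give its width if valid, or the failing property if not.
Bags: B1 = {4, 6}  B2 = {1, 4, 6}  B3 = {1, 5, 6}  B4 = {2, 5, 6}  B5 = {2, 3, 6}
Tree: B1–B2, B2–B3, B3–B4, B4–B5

No — vertex 7 appears in no bag.

A tree decomposition must satisfy three properties: every vertex lies in some bag; for every edge, both endpoints lie together in some bag; and for every vertex, the bags containing it form a connected subtree. Here vertex 7 appears in no bag, so the decomposition is invalid.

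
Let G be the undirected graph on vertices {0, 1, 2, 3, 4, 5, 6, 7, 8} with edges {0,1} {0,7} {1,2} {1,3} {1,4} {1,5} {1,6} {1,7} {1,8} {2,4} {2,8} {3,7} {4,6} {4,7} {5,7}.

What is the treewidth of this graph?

A width-2 tree decomposition is:
Bags: B1 = {1, 5, 7}  B2 = {1, 3, 7}  B3 = {1, 4, 7}  B4 = {1, 4, 6}  B5 = {0, 1, 7}  B6 = {1, 2, 4}  B7 = {1, 2, 8}
Tree: B1–B2, B1–B3, B3–B4, B3–B5, B3–B6, B6–B7
Every bag has size at most 3, so the width is 3 − 1 = 2 and tw(G) ≤ 2. On the other hand G contains the 3-clique {1, 2, 8}. A clique must lie in a single bag of any decomposition, so no decomposition can have width below 2. The upper and lower bounds meet at 2, so that is the treewidth.

2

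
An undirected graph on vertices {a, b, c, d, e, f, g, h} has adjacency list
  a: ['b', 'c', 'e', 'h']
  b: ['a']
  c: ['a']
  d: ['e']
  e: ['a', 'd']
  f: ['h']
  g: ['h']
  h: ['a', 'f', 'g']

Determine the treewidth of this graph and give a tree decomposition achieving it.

Each bag holds 2 vertices, so the decomposition has width 1, which upper-bounds the treewidth. G has an edge, so its treewidth is at least 1. Hence tw(G) = 1 exactly.

Treewidth 1.
Bags: B1 = {a, h}  B2 = {a, e}  B3 = {a, c}  B4 = {d, e}  B5 = {a, b}  B6 = {g, h}  B7 = {f, h}
Tree: B1–B2, B1–B3, B2–B4, B2–B5, B1–B6, B6–B7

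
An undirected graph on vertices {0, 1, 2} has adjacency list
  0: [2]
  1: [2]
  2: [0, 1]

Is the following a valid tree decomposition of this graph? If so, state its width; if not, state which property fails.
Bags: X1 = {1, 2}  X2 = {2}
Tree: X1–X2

A tree decomposition must satisfy three properties: every vertex lies in some bag; for every edge, both endpoints lie together in some bag; and for every vertex, the bags containing it form a connected subtree. Here vertex 0 appears in no bag, so the decomposition is invalid.

No — vertex 0 appears in no bag.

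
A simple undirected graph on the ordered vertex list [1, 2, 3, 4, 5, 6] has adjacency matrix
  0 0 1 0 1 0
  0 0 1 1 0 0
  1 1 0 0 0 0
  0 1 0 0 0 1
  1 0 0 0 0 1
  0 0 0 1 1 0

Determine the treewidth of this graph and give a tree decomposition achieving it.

Treewidth 2.
One optimal decomposition is:
Bags: B1 = {1, 5, 6}  B2 = {1, 3, 6}  B3 = {2, 3, 6}  B4 = {2, 4, 6}
Tree: B1–B2, B2–B3, B3–B4

The largest bag has 3 vertices, giving width 2; this decomposition certifies tw(G) ≤ 2. The edges 6–5–1–3–2–4–6 form a cycle, so G is not a tree and its treewidth is at least 2. Combining the bounds, tw(G) = 2.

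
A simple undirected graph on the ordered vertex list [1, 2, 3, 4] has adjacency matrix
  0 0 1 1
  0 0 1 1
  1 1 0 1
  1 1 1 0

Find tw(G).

A width-2 tree decomposition is:
Bags: B1 = {2, 3, 4}  B2 = {1, 3, 4}
Tree: B1–B2
Every bag has size at most 3, so the width is 3 − 1 = 2 and tw(G) ≤ 2. For the lower bound, the 3 vertices {1, 3, 4} are pairwise adjacent, and any tree decomposition puts a clique entirely inside one bag — forcing width ≥ 2. The upper and lower bounds meet at 2, so that is the treewidth.

2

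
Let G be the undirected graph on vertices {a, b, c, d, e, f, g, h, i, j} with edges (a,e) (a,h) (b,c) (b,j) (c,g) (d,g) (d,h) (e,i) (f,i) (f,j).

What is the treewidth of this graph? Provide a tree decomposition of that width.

Treewidth 2.
One such decomposition:
Bags: B1 = {c, d, g}  B2 = {b, c, d}  B3 = {b, d, j}  B4 = {d, f, j}  B5 = {d, f, i}  B6 = {d, e, i}  B7 = {a, d, e}  B8 = {a, d, h}
Tree: B1–B2, B2–B3, B3–B4, B4–B5, B5–B6, B6–B7, B7–B8

Every bag has size at most 3, so the width is 3 − 1 = 2 and tw(G) ≤ 2. For the lower bound, G contains the cycle d–g–c–b–j–f–i–e–a–h–d, so G is not a forest; only forests have treewidth ≤ 1, hence tw(G) ≥ 2. Therefore the treewidth is 2.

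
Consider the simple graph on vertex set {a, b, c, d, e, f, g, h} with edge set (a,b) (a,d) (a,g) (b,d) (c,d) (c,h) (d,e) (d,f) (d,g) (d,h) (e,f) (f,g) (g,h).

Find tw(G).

2

A width-2 tree decomposition is:
Bags: B1 = {c, d, h}  B2 = {d, g, h}  B3 = {a, d, g}  B4 = {d, f, g}  B5 = {d, e, f}  B6 = {a, b, d}
Tree: B1–B2, B2–B3, B3–B4, B4–B5, B3–B6
Each bag holds 3 vertices, so the decomposition has width 2, which upper-bounds the treewidth. Conversely, {d, g, h} is a clique of size 3, and the vertices of any clique must share a bag in every tree decomposition; so some bag has ≥ 3 vertices and tw(G) ≥ 2. Hence tw(G) = 2 exactly.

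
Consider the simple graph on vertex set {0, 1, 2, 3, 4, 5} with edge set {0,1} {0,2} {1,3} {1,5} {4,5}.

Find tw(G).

1

A width-1 tree decomposition is:
Bags: B1 = {0, 1}  B2 = {1, 3}  B3 = {0, 2}  B4 = {1, 5}  B5 = {4, 5}
Tree: B1–B2, B1–B3, B1–B4, B4–B5
The largest bag has 2 vertices, giving width 1; this decomposition certifies tw(G) ≤ 1. G has an edge, so its treewidth is at least 1. Combining the bounds, tw(G) = 1.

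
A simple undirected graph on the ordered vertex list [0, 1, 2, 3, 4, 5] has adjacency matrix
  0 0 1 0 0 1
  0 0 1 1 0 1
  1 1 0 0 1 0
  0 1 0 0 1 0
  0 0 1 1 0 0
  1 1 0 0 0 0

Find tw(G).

2

A width-2 tree decomposition is:
Bags: B1 = {1, 3, 4}  B2 = {1, 2, 4}  B3 = {1, 2, 5}  B4 = {0, 2, 5}
Tree: B1–B2, B2–B3, B3–B4
Every bag has size at most 3, so the width is 3 − 1 = 2 and tw(G) ≤ 2. Since 3–4–2–1–3 is a cycle in G, G is not acyclic. Forests are exactly the graphs of treewidth ≤ 1, so tw(G) ≥ 2. The upper and lower bounds meet at 2, so that is the treewidth.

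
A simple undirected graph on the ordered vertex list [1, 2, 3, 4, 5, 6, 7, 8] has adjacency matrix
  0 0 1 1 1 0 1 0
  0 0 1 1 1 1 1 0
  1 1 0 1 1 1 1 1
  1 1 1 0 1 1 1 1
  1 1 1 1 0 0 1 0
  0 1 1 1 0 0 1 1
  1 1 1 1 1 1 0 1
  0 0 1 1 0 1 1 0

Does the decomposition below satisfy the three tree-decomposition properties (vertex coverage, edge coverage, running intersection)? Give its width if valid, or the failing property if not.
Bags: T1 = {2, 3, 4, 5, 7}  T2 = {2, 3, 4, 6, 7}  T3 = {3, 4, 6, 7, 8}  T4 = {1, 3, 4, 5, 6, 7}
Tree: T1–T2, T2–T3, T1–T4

No — bags containing vertex 6 are not connected in the tree.

A tree decomposition must satisfy three properties: every vertex lies in some bag; for every edge, both endpoints lie together in some bag; and for every vertex, the bags containing it form a connected subtree. Here bags containing vertex 6 are not connected in the tree, so the decomposition is invalid.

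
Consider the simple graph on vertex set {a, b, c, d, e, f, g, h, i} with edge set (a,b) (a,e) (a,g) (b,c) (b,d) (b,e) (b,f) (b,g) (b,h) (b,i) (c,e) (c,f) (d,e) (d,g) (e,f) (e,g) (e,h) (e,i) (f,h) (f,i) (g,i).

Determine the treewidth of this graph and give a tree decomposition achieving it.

Each bag holds 4 vertices, so the decomposition has width 3, which upper-bounds the treewidth. On the other hand G contains the 4-clique {b, d, e, g}. A clique must lie in a single bag of any decomposition, so no decomposition can have width below 3. Therefore the treewidth is 3.

Treewidth 3.
Bags: B1 = {b, e, g, i}  B2 = {b, e, f, i}  B3 = {a, b, e, g}  B4 = {b, d, e, g}  B5 = {b, e, f, h}  B6 = {b, c, e, f}
Tree: B1–B2, B1–B3, B1–B4, B2–B5, B2–B6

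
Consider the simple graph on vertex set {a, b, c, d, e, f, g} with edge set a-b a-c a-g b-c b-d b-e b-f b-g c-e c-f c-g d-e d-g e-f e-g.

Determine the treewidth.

3

A width-3 tree decomposition is:
Bags: B1 = {b, d, e, g}  B2 = {b, c, e, g}  B3 = {b, c, e, f}  B4 = {a, b, c, g}
Tree: B1–B2, B2–B3, B2–B4
Each bag holds 4 vertices, so the decomposition has width 3, which upper-bounds the treewidth. For the lower bound, the 4 vertices {b, d, e, g} are pairwise adjacent, and any tree decomposition puts a clique entirely inside one bag — forcing width ≥ 3. The upper and lower bounds meet at 3, so that is the treewidth.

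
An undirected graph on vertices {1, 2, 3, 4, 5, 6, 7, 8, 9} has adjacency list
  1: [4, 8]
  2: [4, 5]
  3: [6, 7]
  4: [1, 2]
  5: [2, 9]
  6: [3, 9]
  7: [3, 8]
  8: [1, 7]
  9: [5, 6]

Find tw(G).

2

A width-2 tree decomposition is:
Bags: B1 = {5, 6, 9}  B2 = {3, 5, 6}  B3 = {3, 5, 7}  B4 = {5, 7, 8}  B5 = {1, 5, 8}  B6 = {1, 4, 5}  B7 = {2, 4, 5}
Tree: B1–B2, B2–B3, B3–B4, B4–B5, B5–B6, B6–B7
Each bag holds 3 vertices, so the decomposition has width 2, which upper-bounds the treewidth. Since 5–9–6–3–7–8–1–4–2–5 is a cycle in G, G is not acyclic. Forests are exactly the graphs of treewidth ≤ 1, so tw(G) ≥ 2. Hence tw(G) = 2 exactly.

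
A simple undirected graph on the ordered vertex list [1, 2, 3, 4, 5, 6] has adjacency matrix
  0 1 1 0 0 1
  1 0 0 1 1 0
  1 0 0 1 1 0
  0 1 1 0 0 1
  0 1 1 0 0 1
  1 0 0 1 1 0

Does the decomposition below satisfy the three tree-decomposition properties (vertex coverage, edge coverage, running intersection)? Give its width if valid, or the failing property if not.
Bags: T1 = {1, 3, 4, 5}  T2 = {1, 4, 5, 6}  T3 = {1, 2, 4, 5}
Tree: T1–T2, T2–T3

Yes; width 3.

Every vertex of G appears in some bag (union = {1, 2, 3, 4, 5, 6}); every edge is covered by a bag; and for each vertex v the set of bags containing v is connected in the bag tree. The decomposition is therefore valid. The largest bag has 4 vertices, so the width is 3.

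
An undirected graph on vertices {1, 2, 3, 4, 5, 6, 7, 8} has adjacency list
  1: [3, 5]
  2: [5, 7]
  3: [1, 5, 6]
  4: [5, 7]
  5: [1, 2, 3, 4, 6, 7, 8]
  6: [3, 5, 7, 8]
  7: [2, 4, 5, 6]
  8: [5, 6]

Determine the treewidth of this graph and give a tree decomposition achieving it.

Treewidth 2.
One such decomposition:
Bags: B1 = {5, 6, 7}  B2 = {2, 5, 7}  B3 = {4, 5, 7}  B4 = {5, 6, 8}  B5 = {3, 5, 6}  B6 = {1, 3, 5}
Tree: B1–B2, B1–B3, B1–B4, B4–B5, B5–B6

The largest bag has 3 vertices, giving width 2; this decomposition certifies tw(G) ≤ 2. Conversely, {1, 3, 5} is a clique of size 3, and the vertices of any clique must share a bag in every tree decomposition; so some bag has ≥ 3 vertices and tw(G) ≥ 2. Combining the bounds, tw(G) = 2.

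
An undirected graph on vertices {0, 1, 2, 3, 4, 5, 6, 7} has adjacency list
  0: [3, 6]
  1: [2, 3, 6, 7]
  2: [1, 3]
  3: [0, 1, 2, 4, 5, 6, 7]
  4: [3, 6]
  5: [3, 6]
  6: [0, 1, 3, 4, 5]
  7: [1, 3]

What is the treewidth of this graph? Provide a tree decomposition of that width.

Every bag has size at most 3, so the width is 3 − 1 = 2 and tw(G) ≤ 2. For the lower bound, the 3 vertices {1, 2, 3} are pairwise adjacent, and any tree decomposition puts a clique entirely inside one bag — forcing width ≥ 2. Hence tw(G) = 2 exactly.

Treewidth 2.
One such decomposition:
Bags: B1 = {1, 3, 6}  B2 = {3, 4, 6}  B3 = {0, 3, 6}  B4 = {3, 5, 6}  B5 = {1, 3, 7}  B6 = {1, 2, 3}
Tree: B1–B2, B2–B3, B2–B4, B1–B5, B5–B6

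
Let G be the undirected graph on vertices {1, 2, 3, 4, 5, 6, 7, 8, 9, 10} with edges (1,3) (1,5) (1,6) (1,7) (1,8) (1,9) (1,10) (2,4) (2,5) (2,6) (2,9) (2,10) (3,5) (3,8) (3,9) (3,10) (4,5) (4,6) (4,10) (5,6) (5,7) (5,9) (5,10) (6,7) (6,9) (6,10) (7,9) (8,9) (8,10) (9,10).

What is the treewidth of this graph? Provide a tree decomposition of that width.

Every bag has size at most 5, so the width is 5 − 1 = 4 and tw(G) ≤ 4. For the lower bound, the 5 vertices {1, 3, 8, 9, 10} are pairwise adjacent, and any tree decomposition puts a clique entirely inside one bag — forcing width ≥ 4. Hence tw(G) = 4 exactly.

Treewidth 4.
Bags: B1 = {2, 5, 6, 9, 10}  B2 = {1, 5, 6, 9, 10}  B3 = {1, 3, 5, 9, 10}  B4 = {1, 3, 8, 9, 10}  B5 = {2, 4, 5, 6, 10}  B6 = {1, 5, 6, 7, 9}
Tree: B1–B2, B2–B3, B3–B4, B1–B5, B2–B6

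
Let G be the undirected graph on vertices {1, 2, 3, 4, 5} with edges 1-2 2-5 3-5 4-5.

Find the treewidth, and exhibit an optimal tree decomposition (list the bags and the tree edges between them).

Every bag has size at most 2, so the width is 2 − 1 = 1 and tw(G) ≤ 1. Any graph with an edge has treewidth ≥ 1, and G has the edge 5–2. Hence tw(G) = 1 exactly.

Treewidth 1.
One such decomposition:
Bags: B1 = {2, 5}  B2 = {4, 5}  B3 = {3, 5}  B4 = {1, 2}
Tree: B1–B2, B1–B3, B1–B4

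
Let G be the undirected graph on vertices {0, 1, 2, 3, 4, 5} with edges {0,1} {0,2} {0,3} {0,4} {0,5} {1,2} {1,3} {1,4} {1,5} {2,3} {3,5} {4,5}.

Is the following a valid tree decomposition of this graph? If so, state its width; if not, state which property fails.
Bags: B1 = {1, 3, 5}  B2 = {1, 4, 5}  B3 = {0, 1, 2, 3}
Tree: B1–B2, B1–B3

A tree decomposition must satisfy three properties: every vertex lies in some bag; for every edge, both endpoints lie together in some bag; and for every vertex, the bags containing it form a connected subtree. Here edge (0,5) lies in no bag, so the decomposition is invalid.

No — edge (0,5) lies in no bag.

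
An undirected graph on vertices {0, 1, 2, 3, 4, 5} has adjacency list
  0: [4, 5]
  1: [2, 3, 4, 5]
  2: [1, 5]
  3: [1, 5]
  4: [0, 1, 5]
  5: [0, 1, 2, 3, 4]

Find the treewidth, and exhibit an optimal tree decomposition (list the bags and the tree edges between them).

The largest bag has 3 vertices, giving width 2; this decomposition certifies tw(G) ≤ 2. Conversely, {0, 4, 5} is a clique of size 3, and the vertices of any clique must share a bag in every tree decomposition; so some bag has ≥ 3 vertices and tw(G) ≥ 2. Hence tw(G) = 2 exactly.

Treewidth 2.
One such decomposition:
Bags: B1 = {1, 3, 5}  B2 = {1, 4, 5}  B3 = {0, 4, 5}  B4 = {1, 2, 5}
Tree: B1–B2, B2–B3, B2–B4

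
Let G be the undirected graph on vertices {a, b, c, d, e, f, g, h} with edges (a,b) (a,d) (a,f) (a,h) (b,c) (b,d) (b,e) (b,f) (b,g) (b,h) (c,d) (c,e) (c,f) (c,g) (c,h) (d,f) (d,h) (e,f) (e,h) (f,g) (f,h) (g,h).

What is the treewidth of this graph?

A width-4 tree decomposition is:
Bags: B1 = {b, c, d, f, h}  B2 = {b, c, f, g, h}  B3 = {b, c, e, f, h}  B4 = {a, b, d, f, h}
Tree: B1–B2, B1–B3, B1–B4
Every bag has size at most 5, so the width is 5 − 1 = 4 and tw(G) ≤ 4. Conversely, {b, c, d, f, h} is a clique of size 5, and the vertices of any clique must share a bag in every tree decomposition; so some bag has ≥ 5 vertices and tw(G) ≥ 4. Hence tw(G) = 4 exactly.

4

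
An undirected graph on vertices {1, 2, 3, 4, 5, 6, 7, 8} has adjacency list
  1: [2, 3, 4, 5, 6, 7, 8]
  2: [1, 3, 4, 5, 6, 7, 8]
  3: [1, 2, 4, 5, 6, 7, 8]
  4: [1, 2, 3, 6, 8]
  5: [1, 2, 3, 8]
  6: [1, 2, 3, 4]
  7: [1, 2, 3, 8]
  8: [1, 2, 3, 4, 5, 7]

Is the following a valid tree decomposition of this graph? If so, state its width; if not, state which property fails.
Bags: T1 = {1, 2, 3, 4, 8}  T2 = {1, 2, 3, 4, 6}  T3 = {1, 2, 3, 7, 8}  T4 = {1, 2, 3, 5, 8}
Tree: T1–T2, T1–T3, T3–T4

Checking the three conditions: (i) the bags cover all of {1, 2, 3, 4, 5, 6, 7, 8}; (ii) for each edge, some bag contains both endpoints; (iii) the bags containing any fixed vertex form a subtree. All hold, so the decomposition is valid with width 5 − 1 = 4.

Yes; width 4.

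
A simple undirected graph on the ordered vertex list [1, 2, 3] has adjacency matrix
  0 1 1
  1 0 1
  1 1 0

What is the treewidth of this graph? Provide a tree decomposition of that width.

Treewidth 2.
One optimal decomposition is:
Bags: B1 = {1, 2, 3}
Tree: (single bag)

A single bag containing all 3 vertices is trivially a valid decomposition of width 2. Conversely, {1, 2, 3} is a clique of size 3, and the vertices of any clique must share a bag in every tree decomposition; so some bag has ≥ 3 vertices and tw(G) ≥ 2. Combining the bounds, tw(G) = 2.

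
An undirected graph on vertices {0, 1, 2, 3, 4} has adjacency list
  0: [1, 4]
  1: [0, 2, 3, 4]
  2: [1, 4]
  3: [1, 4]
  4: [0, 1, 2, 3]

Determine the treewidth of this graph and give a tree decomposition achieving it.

Treewidth 2.
One such decomposition:
Bags: B1 = {1, 2, 4}  B2 = {1, 3, 4}  B3 = {0, 1, 4}
Tree: B1–B2, B1–B3

The largest bag has 3 vertices, giving width 2; this decomposition certifies tw(G) ≤ 2. For the lower bound, the 3 vertices {0, 1, 4} are pairwise adjacent, and any tree decomposition puts a clique entirely inside one bag — forcing width ≥ 2. Hence tw(G) = 2 exactly.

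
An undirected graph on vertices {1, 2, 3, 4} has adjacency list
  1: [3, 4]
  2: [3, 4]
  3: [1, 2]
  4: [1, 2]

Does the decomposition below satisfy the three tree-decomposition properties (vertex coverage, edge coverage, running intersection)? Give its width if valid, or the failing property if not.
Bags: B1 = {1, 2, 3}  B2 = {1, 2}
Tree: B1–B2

A tree decomposition must satisfy three properties: every vertex lies in some bag; for every edge, both endpoints lie together in some bag; and for every vertex, the bags containing it form a connected subtree. Here vertex 4 appears in no bag, so the decomposition is invalid.

No — vertex 4 appears in no bag.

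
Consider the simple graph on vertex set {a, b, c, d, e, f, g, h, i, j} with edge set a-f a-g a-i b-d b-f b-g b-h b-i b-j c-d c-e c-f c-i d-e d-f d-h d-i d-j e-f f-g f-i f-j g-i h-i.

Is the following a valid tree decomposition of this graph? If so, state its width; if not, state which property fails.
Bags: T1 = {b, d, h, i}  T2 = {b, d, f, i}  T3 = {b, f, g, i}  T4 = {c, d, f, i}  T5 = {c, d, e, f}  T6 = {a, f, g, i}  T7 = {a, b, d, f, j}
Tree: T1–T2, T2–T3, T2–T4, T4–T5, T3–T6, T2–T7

No — bags containing vertex a are not connected in the tree.

A tree decomposition must satisfy three properties: every vertex lies in some bag; for every edge, both endpoints lie together in some bag; and for every vertex, the bags containing it form a connected subtree. Here bags containing vertex a are not connected in the tree, so the decomposition is invalid.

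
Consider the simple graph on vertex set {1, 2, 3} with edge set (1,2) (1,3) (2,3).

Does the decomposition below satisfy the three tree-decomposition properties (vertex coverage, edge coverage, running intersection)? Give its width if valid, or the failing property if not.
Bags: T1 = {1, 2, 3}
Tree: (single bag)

Yes; width 2.

Checking the three conditions: (i) the bags cover all of {1, 2, 3}; (ii) for each edge, some bag contains both endpoints; (iii) the bags containing any fixed vertex form a subtree. All hold, so the decomposition is valid with width 3 − 1 = 2.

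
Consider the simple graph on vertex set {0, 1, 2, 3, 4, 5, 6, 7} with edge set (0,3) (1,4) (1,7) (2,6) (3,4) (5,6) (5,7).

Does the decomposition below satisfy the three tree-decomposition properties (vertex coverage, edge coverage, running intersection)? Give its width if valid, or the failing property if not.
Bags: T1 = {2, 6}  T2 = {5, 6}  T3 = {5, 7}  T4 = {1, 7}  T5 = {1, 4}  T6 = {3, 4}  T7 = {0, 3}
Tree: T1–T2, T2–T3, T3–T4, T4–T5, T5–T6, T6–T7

Every vertex of G appears in some bag (union = {0, 1, 2, 3, 4, 5, 6, 7}); every edge is covered by a bag; and for each vertex v the set of bags containing v is connected in the bag tree. The decomposition is therefore valid. The largest bag has 2 vertices, so the width is 1.

Yes; width 1.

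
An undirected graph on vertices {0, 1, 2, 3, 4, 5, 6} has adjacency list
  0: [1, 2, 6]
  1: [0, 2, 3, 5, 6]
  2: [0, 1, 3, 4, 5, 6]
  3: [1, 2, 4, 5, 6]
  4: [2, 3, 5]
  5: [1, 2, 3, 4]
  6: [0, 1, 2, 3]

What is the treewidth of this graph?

A width-3 tree decomposition is:
Bags: B1 = {0, 1, 2, 6}  B2 = {1, 2, 3, 6}  B3 = {1, 2, 3, 5}  B4 = {2, 3, 4, 5}
Tree: B1–B2, B2–B3, B3–B4
Each bag holds 4 vertices, so the decomposition has width 3, which upper-bounds the treewidth. On the other hand G contains the 4-clique {0, 1, 2, 6}. A clique must lie in a single bag of any decomposition, so no decomposition can have width below 3. The upper and lower bounds meet at 3, so that is the treewidth.

3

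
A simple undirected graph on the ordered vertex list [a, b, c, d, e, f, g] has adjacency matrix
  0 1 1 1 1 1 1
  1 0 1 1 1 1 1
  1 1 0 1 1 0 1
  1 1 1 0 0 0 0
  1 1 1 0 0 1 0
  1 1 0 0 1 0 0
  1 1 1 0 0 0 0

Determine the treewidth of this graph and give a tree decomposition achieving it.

Treewidth 3.
Bags: B1 = {a, b, c, e}  B2 = {a, b, e, f}  B3 = {a, b, c, d}  B4 = {a, b, c, g}
Tree: B1–B2, B1–B3, B1–B4

The largest bag has 4 vertices, giving width 3; this decomposition certifies tw(G) ≤ 3. On the other hand G contains the 4-clique {a, b, c, d}. A clique must lie in a single bag of any decomposition, so no decomposition can have width below 3. Hence tw(G) = 3 exactly.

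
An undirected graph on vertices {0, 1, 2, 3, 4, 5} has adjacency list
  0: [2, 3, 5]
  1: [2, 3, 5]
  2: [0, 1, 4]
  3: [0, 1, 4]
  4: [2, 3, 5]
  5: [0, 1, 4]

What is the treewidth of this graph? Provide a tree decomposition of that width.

Treewidth 3.
Bags: B1 = {0, 1, 4, 5}  B2 = {0, 1, 3, 4}  B3 = {0, 1, 2, 4}
Tree: B1–B2, B2–B3

Each bag holds 4 vertices, so the decomposition has width 3, which upper-bounds the treewidth. For the lower bound: the 4 vertex sets {4,5}, {0,3}, {1}, {2} are disjoint, each induces a connected subgraph, and every pair is joined by at least one edge of G. Contracting each set to a single vertex therefore yields K_{4} as a minor, and since treewidth is minor-monotone, tw(G) ≥ tw(K_{4}) = 3. Hence tw(G) = 3 exactly.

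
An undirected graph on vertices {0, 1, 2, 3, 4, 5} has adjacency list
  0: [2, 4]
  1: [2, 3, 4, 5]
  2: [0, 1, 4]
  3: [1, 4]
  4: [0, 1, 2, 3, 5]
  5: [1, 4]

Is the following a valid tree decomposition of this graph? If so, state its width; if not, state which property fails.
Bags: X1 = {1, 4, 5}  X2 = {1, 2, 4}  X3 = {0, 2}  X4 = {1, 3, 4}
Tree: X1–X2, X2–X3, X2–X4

A tree decomposition must satisfy three properties: every vertex lies in some bag; for every edge, both endpoints lie together in some bag; and for every vertex, the bags containing it form a connected subtree. Here edge (4,0) lies in no bag, so the decomposition is invalid.

No — edge (4,0) lies in no bag.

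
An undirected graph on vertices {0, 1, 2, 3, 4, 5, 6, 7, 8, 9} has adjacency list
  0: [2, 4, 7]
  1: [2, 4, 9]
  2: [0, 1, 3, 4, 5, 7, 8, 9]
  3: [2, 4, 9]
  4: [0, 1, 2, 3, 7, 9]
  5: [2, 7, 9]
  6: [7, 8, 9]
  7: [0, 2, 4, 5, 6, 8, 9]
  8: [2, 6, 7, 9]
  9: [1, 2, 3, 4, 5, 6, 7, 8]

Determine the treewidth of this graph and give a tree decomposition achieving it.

Each bag holds 4 vertices, so the decomposition has width 3, which upper-bounds the treewidth. On the other hand G contains the 4-clique {0, 2, 4, 7}. A clique must lie in a single bag of any decomposition, so no decomposition can have width below 3. Combining the bounds, tw(G) = 3.

Treewidth 3.
Bags: B1 = {2, 5, 7, 9}  B2 = {2, 4, 7, 9}  B3 = {2, 7, 8, 9}  B4 = {1, 2, 4, 9}  B5 = {0, 2, 4, 7}  B6 = {6, 7, 8, 9}  B7 = {2, 3, 4, 9}
Tree: B1–B2, B1–B3, B2–B4, B2–B5, B3–B6, B4–B7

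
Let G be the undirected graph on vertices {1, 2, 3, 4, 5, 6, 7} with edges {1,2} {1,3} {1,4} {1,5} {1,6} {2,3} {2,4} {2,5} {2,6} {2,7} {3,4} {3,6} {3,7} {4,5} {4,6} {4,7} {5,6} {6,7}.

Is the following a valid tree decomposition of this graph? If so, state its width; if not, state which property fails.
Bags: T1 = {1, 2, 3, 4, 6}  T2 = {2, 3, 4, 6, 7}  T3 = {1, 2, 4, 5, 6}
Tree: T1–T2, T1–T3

Yes; width 4.

Vertex coverage: the bags together contain {1, 2, 3, 4, 5, 6, 7}, the full vertex set. Edge coverage: each edge of G has both endpoints in at least one bag. Running intersection: for every vertex, the bags containing it form a connected subtree. All three properties hold, so this is a valid tree decomposition of width max|bag| − 1 = 4, and hence tw(G) ≤ 4.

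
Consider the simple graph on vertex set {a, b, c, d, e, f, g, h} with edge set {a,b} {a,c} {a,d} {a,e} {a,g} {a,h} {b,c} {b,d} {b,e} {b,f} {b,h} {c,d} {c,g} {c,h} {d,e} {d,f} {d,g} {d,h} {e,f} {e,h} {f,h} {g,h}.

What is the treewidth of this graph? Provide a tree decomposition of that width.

Every bag has size at most 5, so the width is 5 − 1 = 4 and tw(G) ≤ 4. Conversely, {a, c, d, g, h} is a clique of size 5, and the vertices of any clique must share a bag in every tree decomposition; so some bag has ≥ 5 vertices and tw(G) ≥ 4. Therefore the treewidth is 4.

Treewidth 4.
Bags: B1 = {b, d, e, f, h}  B2 = {a, b, d, e, h}  B3 = {a, b, c, d, h}  B4 = {a, c, d, g, h}
Tree: B1–B2, B2–B3, B3–B4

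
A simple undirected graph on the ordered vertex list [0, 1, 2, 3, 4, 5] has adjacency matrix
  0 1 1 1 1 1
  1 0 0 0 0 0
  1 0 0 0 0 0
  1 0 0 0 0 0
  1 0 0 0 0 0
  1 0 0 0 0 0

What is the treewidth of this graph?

1

A width-1 tree decomposition is:
Bags: B1 = {0, 3}  B2 = {0, 4}  B3 = {0, 2}  B4 = {0, 1}  B5 = {0, 5}
Tree: B1–B2, B1–B3, B2–B4, B1–B5
The largest bag has 2 vertices, giving width 1; this decomposition certifies tw(G) ≤ 1. G has an edge, so its treewidth is at least 1. Therefore the treewidth is 1.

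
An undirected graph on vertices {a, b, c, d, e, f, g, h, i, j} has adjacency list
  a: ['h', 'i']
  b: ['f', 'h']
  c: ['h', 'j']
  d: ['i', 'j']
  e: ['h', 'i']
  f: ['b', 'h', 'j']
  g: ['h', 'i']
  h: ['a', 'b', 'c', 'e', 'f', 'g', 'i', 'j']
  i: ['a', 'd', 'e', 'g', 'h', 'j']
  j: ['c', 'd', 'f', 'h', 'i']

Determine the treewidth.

A width-2 tree decomposition is:
Bags: B1 = {e, h, i}  B2 = {h, i, j}  B3 = {d, i, j}  B4 = {f, h, j}  B5 = {b, f, h}  B6 = {c, h, j}  B7 = {a, h, i}  B8 = {g, h, i}
Tree: B1–B2, B2–B3, B2–B4, B4–B5, B4–B6, B1–B7, B1–B8
The largest bag has 3 vertices, giving width 2; this decomposition certifies tw(G) ≤ 2. On the other hand G contains the 3-clique {d, i, j}. A clique must lie in a single bag of any decomposition, so no decomposition can have width below 2. Combining the bounds, tw(G) = 2.

2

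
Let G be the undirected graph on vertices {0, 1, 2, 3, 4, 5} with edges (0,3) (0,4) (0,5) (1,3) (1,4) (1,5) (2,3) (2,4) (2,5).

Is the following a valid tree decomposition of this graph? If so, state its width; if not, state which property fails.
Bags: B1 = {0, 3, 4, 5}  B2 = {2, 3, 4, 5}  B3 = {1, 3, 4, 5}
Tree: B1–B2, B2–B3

Yes; width 3.

Every vertex of G appears in some bag (union = {0, 1, 2, 3, 4, 5}); every edge is covered by a bag; and for each vertex v the set of bags containing v is connected in the bag tree. The decomposition is therefore valid. The largest bag has 4 vertices, so the width is 3.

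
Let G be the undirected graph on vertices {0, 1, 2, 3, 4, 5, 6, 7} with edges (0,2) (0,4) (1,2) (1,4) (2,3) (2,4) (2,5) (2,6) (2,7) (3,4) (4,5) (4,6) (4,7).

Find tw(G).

A width-2 tree decomposition is:
Bags: B1 = {2, 4, 6}  B2 = {2, 4, 7}  B3 = {1, 2, 4}  B4 = {2, 3, 4}  B5 = {2, 4, 5}  B6 = {0, 2, 4}
Tree: B1–B2, B2–B3, B2–B4, B2–B5, B3–B6
Every bag has size at most 3, so the width is 3 − 1 = 2 and tw(G) ≤ 2. Conversely, {0, 2, 4} is a clique of size 3, and the vertices of any clique must share a bag in every tree decomposition; so some bag has ≥ 3 vertices and tw(G) ≥ 2. The upper and lower bounds meet at 2, so that is the treewidth.

2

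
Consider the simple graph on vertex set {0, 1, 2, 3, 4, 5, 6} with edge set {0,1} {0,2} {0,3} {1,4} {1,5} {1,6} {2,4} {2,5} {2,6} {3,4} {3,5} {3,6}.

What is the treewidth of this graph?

A width-3 tree decomposition is:
Bags: B1 = {1, 2, 3, 4}  B2 = {1, 2, 3, 5}  B3 = {0, 1, 2, 3}  B4 = {1, 2, 3, 6}
Tree: B1–B2, B2–B3, B3–B4
The largest bag has 4 vertices, giving width 3; this decomposition certifies tw(G) ≤ 3. For the lower bound: the 4 vertex sets {2,4}, {1,5}, {3}, {0} are disjoint, each induces a connected subgraph, and every pair is joined by at least one edge of G. Contracting each set to a single vertex therefore yields K_{4} as a minor, and since treewidth is minor-monotone, tw(G) ≥ tw(K_{4}) = 3. Therefore the treewidth is 3.

3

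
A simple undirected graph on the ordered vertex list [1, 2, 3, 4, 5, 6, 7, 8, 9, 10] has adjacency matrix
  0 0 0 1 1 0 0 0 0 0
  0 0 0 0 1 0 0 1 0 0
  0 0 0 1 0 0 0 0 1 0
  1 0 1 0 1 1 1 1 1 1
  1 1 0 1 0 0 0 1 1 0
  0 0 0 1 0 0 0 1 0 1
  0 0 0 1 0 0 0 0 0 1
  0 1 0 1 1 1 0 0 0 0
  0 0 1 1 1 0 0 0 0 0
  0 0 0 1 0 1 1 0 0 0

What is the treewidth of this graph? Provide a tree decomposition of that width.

Each bag holds 3 vertices, so the decomposition has width 2, which upper-bounds the treewidth. For the lower bound, the 3 vertices {2, 5, 8} are pairwise adjacent, and any tree decomposition puts a clique entirely inside one bag — forcing width ≥ 2. The upper and lower bounds meet at 2, so that is the treewidth.

Treewidth 2.
One optimal decomposition is:
Bags: B1 = {4, 5, 9}  B2 = {4, 5, 8}  B3 = {4, 6, 8}  B4 = {3, 4, 9}  B5 = {2, 5, 8}  B6 = {1, 4, 5}  B7 = {4, 6, 10}  B8 = {4, 7, 10}
Tree: B1–B2, B2–B3, B1–B4, B2–B5, B2–B6, B3–B7, B7–B8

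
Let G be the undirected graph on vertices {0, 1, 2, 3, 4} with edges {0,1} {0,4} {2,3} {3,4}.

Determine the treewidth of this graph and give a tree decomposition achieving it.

Every bag has size at most 2, so the width is 2 − 1 = 1 and tw(G) ≤ 1. G has an edge, so its treewidth is at least 1. Combining the bounds, tw(G) = 1.

Treewidth 1.
Bags: B1 = {2, 3}  B2 = {3, 4}  B3 = {0, 4}  B4 = {0, 1}
Tree: B1–B2, B2–B3, B3–B4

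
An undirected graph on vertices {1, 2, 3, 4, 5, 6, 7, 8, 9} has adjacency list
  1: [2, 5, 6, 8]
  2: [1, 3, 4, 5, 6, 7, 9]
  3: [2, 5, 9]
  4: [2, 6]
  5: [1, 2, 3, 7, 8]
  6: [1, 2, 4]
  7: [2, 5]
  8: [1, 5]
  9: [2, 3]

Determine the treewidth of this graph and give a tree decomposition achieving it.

Treewidth 2.
One optimal decomposition is:
Bags: B1 = {1, 2, 6}  B2 = {1, 2, 5}  B3 = {2, 5, 7}  B4 = {2, 3, 5}  B5 = {2, 4, 6}  B6 = {2, 3, 9}  B7 = {1, 5, 8}
Tree: B1–B2, B2–B3, B2–B4, B1–B5, B4–B6, B2–B7

The largest bag has 3 vertices, giving width 2; this decomposition certifies tw(G) ≤ 2. On the other hand G contains the 3-clique {1, 5, 8}. A clique must lie in a single bag of any decomposition, so no decomposition can have width below 2. Hence tw(G) = 2 exactly.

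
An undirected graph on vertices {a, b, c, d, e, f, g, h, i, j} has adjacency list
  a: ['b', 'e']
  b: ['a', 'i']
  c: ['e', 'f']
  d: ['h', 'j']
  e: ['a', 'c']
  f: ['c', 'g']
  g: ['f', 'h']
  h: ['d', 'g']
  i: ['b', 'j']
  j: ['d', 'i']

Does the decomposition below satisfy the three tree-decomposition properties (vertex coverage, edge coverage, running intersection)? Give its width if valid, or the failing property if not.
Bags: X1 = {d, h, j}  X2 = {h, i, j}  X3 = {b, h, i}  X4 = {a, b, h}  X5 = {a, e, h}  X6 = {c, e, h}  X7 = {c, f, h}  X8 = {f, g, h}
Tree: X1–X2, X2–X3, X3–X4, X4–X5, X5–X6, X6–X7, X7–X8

Yes; width 2.

Every vertex of G appears in some bag (union = {a, b, c, d, e, f, g, h, i, j}); every edge is covered by a bag; and for each vertex v the set of bags containing v is connected in the bag tree. The decomposition is therefore valid. The largest bag has 3 vertices, so the width is 2.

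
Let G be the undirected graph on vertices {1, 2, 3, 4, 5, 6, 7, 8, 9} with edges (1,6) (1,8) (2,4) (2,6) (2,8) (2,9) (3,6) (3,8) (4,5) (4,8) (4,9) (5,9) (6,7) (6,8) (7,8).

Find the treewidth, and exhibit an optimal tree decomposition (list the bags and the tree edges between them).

The largest bag has 3 vertices, giving width 2; this decomposition certifies tw(G) ≤ 2. On the other hand G contains the 3-clique {2, 4, 8}. A clique must lie in a single bag of any decomposition, so no decomposition can have width below 2. Hence tw(G) = 2 exactly.

Treewidth 2.
Bags: B1 = {2, 6, 8}  B2 = {2, 4, 8}  B3 = {6, 7, 8}  B4 = {2, 4, 9}  B5 = {4, 5, 9}  B6 = {1, 6, 8}  B7 = {3, 6, 8}
Tree: B1–B2, B1–B3, B2–B4, B4–B5, B3–B6, B3–B7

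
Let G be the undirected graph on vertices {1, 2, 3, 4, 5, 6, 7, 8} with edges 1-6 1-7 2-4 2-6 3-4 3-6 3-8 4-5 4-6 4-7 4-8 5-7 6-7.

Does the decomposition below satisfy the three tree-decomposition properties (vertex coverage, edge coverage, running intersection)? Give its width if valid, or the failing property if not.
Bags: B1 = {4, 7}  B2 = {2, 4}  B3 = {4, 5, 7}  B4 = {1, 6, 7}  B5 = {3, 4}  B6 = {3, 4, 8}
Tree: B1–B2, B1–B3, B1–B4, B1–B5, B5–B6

A tree decomposition must satisfy three properties: every vertex lies in some bag; for every edge, both endpoints lie together in some bag; and for every vertex, the bags containing it form a connected subtree. Here edge (6,4) lies in no bag, so the decomposition is invalid.

No — edge (6,4) lies in no bag.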